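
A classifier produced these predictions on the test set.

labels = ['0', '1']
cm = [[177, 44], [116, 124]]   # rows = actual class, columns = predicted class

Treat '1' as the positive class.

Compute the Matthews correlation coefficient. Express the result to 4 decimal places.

0.3297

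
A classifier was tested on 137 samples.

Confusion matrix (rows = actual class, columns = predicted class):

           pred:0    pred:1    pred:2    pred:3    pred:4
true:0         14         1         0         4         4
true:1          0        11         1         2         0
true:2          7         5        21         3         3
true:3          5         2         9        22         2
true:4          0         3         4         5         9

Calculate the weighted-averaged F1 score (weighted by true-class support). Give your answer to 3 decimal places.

0.560

Per-class F1 score (2·TP/(2·TP+FP+FN)):
  0: TP=14, FP=0+7+5+0=12, FN=1+0+4+4=9 → 28/49 = 0.5714
  1: TP=11, FP=1+5+2+3=11, FN=0+1+2+0=3 → 22/36 = 0.6111
  2: TP=21, FP=0+1+9+4=14, FN=7+5+3+3=18 → 42/74 = 0.5676
  3: TP=22, FP=4+2+3+5=14, FN=5+2+9+2=18 → 44/76 = 0.5789
  4: TP=9, FP=4+0+3+2=9, FN=0+3+4+5=12 → 18/39 = 0.4615
Weighted-F1 score = Σ (supportᵢ/N)·F1 scoreᵢ with N=137: (23/137)·0.5714 + (14/137)·0.6111 + (39/137)·0.5676 + (40/137)·0.5789 + (21/137)·0.4615 = 0.560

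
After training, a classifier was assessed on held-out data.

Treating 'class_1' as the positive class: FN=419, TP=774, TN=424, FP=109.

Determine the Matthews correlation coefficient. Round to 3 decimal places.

0.411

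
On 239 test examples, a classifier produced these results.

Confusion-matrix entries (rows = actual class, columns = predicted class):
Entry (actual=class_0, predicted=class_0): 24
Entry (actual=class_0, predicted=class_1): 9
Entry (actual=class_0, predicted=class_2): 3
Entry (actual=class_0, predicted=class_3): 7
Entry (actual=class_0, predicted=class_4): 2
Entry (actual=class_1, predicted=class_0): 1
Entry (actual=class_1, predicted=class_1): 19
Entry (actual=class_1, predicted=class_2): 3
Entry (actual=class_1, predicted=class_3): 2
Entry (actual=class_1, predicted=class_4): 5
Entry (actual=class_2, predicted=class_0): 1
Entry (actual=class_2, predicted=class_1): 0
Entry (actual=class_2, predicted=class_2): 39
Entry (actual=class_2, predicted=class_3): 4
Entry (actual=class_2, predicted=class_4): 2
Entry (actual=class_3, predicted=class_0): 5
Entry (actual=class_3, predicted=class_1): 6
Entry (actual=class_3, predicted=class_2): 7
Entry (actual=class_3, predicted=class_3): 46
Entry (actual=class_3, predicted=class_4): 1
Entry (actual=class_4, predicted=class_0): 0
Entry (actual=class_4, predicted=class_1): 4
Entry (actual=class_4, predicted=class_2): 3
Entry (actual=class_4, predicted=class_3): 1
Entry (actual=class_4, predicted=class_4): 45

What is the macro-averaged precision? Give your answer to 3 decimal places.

Per-class precision (TP/(TP+FP)):
  class_0: TP=24, FP=1+1+5+0=7 → 24/31 = 0.7742
  class_1: TP=19, FP=9+0+6+4=19 → 19/38 = 0.5000
  class_2: TP=39, FP=3+3+7+3=16 → 39/55 = 0.7091
  class_3: TP=46, FP=7+2+4+1=14 → 46/60 = 0.7667
  class_4: TP=45, FP=2+5+2+1=10 → 45/55 = 0.8182
Macro-precision = mean = (0.7742 + 0.5000 + 0.7091 + 0.7667 + 0.8182) / 5 = 0.714

0.714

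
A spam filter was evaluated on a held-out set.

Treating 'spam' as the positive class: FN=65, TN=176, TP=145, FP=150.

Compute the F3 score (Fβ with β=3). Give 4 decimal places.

Fβ = (1+β²)·TP / ((1+β²)·TP + β²·FN + FP), with β²=9
= 10·145 / (10·145 + 9·65 + 150) = 0.6636

0.6636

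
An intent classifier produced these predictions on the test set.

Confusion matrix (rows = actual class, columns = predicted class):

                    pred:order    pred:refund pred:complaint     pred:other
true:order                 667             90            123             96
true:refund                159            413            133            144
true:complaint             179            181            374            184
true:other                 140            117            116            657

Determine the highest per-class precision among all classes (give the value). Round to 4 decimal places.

Per-class precision (TP/(TP+FP)):
  order: TP=667, FP=159+179+140=478 → 667/1145 = 0.58253
  refund: TP=413, FP=90+181+117=388 → 413/801 = 0.51561
  complaint: TP=374, FP=123+133+116=372 → 374/746 = 0.50134
  other: TP=657, FP=96+144+184=424 → 657/1081 = 0.60777
Highest is class 'other' with precision = 0.6078.

0.6078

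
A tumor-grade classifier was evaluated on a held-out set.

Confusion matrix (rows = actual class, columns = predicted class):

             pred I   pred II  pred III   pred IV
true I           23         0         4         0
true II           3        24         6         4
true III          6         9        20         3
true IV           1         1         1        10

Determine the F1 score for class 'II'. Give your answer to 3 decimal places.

F1 score = 2·TP/(2·TP+FP+FN).
II: TP=24, FP=0+9+1=10, FN=3+6+4=13 → 48/71 = 0.6761

0.676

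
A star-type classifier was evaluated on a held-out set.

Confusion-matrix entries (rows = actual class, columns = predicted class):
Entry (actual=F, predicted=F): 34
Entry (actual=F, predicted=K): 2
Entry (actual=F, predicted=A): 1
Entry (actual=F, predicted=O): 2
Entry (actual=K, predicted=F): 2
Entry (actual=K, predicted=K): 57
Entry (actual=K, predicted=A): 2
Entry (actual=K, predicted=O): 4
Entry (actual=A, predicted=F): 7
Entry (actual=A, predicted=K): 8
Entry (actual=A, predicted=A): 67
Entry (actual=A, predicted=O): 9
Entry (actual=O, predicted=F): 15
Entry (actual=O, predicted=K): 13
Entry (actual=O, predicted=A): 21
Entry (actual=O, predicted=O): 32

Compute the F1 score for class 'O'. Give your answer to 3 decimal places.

0.500

One-vs-rest for 'O': TP = diagonal; FP = other classes predicted 'O'; FN = 'O' predicted as other.
F1 score = 2·TP/(2·TP+FP+FN).
O: TP=32, FP=2+4+9=15, FN=15+13+21=49 → 64/128 = 0.5000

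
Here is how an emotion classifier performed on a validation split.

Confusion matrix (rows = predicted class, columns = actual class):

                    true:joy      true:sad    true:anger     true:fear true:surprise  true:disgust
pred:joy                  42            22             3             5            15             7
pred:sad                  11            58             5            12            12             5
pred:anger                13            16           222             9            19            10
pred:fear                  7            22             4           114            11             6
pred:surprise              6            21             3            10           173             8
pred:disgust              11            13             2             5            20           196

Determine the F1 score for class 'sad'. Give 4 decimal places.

Treat 'sad' as positive and all other classes as negative.
F1 score = 2·TP/(2·TP+FP+FN).
sad: TP=58, FP=11+5+12+12+5=45, FN=22+16+22+21+13=94 → 116/255 = 0.45490

0.4549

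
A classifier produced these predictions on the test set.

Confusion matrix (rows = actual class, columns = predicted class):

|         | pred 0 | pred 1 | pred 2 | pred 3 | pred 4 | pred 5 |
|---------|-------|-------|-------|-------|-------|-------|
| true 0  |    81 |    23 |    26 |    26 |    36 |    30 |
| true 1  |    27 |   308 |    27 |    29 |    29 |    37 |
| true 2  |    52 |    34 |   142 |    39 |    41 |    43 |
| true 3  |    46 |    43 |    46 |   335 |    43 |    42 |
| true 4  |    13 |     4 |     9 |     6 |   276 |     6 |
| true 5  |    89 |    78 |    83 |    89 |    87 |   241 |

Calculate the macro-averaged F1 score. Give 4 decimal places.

0.5188

Per-class F1 score (2·TP/(2·TP+FP+FN)):
  0: TP=81, FP=27+52+46+13+89=227, FN=23+26+26+36+30=141 → 162/530 = 0.30566
  1: TP=308, FP=23+34+43+4+78=182, FN=27+27+29+29+37=149 → 616/947 = 0.65048
  2: TP=142, FP=26+27+46+9+83=191, FN=52+34+39+41+43=209 → 284/684 = 0.41520
  3: TP=335, FP=26+29+39+6+89=189, FN=46+43+46+43+42=220 → 670/1079 = 0.62095
  4: TP=276, FP=36+29+41+43+87=236, FN=13+4+9+6+6=38 → 552/826 = 0.66828
  5: TP=241, FP=30+37+43+42+6=158, FN=89+78+83+89+87=426 → 482/1066 = 0.45216
Macro-F1 score = mean = (0.30566 + 0.65048 + 0.41520 + 0.62095 + 0.66828 + 0.45216) / 6 = 0.5188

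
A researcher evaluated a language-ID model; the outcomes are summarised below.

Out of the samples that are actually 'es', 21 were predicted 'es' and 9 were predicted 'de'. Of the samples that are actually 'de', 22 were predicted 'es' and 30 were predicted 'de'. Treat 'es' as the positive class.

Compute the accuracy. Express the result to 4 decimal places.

0.6220

Accuracy = (TP+TN)/N = (21+30)/82 = 0.6220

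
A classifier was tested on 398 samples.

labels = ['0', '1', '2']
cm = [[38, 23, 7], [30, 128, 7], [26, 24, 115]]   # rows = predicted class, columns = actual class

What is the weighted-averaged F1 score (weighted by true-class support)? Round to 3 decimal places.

Per-class F1 score (2·TP/(2·TP+FP+FN)):
  0: TP=38, FP=23+7=30, FN=30+26=56 → 76/162 = 0.4691
  1: TP=128, FP=30+7=37, FN=23+24=47 → 256/340 = 0.7529
  2: TP=115, FP=26+24=50, FN=7+7=14 → 230/294 = 0.7823
Weighted-F1 score = Σ (supportᵢ/N)·F1 scoreᵢ with N=398: (94/398)·0.4691 + (175/398)·0.7529 + (129/398)·0.7823 = 0.695

0.695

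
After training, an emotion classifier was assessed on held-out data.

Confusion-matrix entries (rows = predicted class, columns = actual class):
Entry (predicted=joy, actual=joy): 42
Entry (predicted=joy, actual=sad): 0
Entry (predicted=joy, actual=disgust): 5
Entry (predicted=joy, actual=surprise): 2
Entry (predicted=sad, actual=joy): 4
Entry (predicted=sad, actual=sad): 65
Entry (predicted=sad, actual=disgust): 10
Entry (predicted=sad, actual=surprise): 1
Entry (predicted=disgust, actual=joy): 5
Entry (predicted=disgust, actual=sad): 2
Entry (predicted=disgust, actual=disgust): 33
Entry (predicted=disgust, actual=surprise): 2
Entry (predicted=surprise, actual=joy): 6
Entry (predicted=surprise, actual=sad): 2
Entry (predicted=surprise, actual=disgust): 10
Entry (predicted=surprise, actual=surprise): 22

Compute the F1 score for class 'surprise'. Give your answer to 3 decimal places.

Take TP from the diagonal, FP from the rest of the 'surprise' prediction marginal, FN from the rest of the 'surprise' actual marginal.
F1 score = 2·TP/(2·TP+FP+FN).
surprise: TP=22, FP=6+2+10=18, FN=2+1+2=5 → 44/67 = 0.6567

0.657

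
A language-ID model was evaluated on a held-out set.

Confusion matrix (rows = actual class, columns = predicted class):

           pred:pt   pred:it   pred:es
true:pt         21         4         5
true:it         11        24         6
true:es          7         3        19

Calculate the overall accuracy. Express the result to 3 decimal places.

Accuracy = trace / total = (21+24+19=64) / 100 = 64/100 = 0.640

0.640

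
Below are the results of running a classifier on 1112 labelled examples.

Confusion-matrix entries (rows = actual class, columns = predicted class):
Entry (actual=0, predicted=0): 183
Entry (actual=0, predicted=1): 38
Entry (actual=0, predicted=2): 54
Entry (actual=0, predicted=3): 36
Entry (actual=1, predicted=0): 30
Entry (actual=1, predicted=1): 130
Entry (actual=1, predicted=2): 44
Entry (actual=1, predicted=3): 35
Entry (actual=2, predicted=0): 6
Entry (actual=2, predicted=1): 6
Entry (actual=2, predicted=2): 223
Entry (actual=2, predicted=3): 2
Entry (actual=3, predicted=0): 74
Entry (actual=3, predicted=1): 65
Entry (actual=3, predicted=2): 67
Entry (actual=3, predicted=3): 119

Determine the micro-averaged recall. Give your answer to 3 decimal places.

0.589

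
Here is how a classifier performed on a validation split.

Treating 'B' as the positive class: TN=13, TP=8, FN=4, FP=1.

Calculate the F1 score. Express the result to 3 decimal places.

Precision = TP/(TP+FP) = 8/9 = 0.8889
Recall = TP/(TP+FN) = 8/12 = 0.6667
F1 = 2·TP/(2·TP+FP+FN) = 16/21 = 0.762

0.762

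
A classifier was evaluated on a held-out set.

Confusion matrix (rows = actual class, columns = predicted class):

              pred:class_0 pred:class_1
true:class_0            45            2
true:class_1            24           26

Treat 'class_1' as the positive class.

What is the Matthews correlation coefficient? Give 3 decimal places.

MCC = (TP·TN − FP·FN) / √((TP+FP)(TP+FN)(TN+FP)(TN+FN))
Numerator = 26·45 − 2·24 = 1122
Denominator = √(28·50·47·69) = √4540200 = 2130.7745
MCC = 1122 / 2130.7745 = 0.527

0.527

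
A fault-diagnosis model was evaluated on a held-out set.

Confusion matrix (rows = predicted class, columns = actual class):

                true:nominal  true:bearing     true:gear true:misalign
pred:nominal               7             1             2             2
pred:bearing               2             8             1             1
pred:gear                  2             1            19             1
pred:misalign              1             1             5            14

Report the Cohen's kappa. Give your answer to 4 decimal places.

Observed agreement pₒ = trace/N = 48/68 = 0.70588
Expected agreement pₑ = Σ (rowᵢ·colᵢ)/N² = (12·12 + 11·12 + 27·23 + 18·21)/68² = 0.27574
κ = (pₒ − pₑ)/(1 − pₑ) = (0.70588 − 0.27574)/(1 − 0.27574) = 0.5939

0.5939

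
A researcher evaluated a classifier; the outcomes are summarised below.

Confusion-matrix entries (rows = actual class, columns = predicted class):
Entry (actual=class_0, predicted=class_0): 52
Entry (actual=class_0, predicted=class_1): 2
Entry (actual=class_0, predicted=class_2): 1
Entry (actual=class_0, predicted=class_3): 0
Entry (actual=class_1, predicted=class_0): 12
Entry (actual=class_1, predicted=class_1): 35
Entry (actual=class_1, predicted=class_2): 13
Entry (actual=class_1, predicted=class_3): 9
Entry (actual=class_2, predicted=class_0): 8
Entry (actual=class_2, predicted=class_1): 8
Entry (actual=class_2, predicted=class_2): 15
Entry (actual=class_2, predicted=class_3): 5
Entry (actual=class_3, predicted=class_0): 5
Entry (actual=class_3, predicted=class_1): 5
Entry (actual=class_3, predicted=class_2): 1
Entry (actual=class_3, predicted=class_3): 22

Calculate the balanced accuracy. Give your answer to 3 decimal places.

0.634

Balanced accuracy = mean of per-class recall.
  class_0: recall = 52/55 = 0.9455
  class_1: recall = 35/69 = 0.5072
  class_2: recall = 15/36 = 0.4167
  class_3: recall = 22/33 = 0.6667
Mean = (0.9455 + 0.5072 + 0.4167 + 0.6667) / 4 = 0.634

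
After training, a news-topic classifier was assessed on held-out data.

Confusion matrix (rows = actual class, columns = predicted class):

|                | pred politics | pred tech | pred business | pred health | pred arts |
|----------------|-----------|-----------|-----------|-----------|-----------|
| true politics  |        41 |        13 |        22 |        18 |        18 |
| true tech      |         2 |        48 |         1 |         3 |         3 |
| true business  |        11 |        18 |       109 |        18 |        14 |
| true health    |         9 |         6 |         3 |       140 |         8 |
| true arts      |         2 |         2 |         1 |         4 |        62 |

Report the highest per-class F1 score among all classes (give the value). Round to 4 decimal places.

0.8023

Per-class F1 score (2·TP/(2·TP+FP+FN)):
  politics: TP=41, FP=2+11+9+2=24, FN=13+22+18+18=71 → 82/177 = 0.46328
  tech: TP=48, FP=13+18+6+2=39, FN=2+1+3+3=9 → 96/144 = 0.66667
  business: TP=109, FP=22+1+3+1=27, FN=11+18+18+14=61 → 218/306 = 0.71242
  health: TP=140, FP=18+3+18+4=43, FN=9+6+3+8=26 → 280/349 = 0.80229
  arts: TP=62, FP=18+3+14+8=43, FN=2+2+1+4=9 → 124/176 = 0.70455
Highest is class 'health' with F1 score = 0.8023.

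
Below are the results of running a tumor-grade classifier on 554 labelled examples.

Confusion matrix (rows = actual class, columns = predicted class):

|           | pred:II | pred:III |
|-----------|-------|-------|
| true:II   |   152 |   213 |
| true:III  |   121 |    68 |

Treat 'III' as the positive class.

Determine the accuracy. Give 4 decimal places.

Accuracy = (TP+TN)/N = (68+152)/554 = 0.3971

0.3971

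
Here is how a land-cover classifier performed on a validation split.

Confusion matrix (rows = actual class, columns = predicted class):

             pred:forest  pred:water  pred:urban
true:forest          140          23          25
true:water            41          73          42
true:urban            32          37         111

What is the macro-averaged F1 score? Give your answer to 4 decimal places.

0.6079

Per-class F1 score (2·TP/(2·TP+FP+FN)):
  forest: TP=140, FP=41+32=73, FN=23+25=48 → 280/401 = 0.69825
  water: TP=73, FP=23+37=60, FN=41+42=83 → 146/289 = 0.50519
  urban: TP=111, FP=25+42=67, FN=32+37=69 → 222/358 = 0.62011
Macro-F1 score = mean = (0.69825 + 0.50519 + 0.62011) / 3 = 0.6079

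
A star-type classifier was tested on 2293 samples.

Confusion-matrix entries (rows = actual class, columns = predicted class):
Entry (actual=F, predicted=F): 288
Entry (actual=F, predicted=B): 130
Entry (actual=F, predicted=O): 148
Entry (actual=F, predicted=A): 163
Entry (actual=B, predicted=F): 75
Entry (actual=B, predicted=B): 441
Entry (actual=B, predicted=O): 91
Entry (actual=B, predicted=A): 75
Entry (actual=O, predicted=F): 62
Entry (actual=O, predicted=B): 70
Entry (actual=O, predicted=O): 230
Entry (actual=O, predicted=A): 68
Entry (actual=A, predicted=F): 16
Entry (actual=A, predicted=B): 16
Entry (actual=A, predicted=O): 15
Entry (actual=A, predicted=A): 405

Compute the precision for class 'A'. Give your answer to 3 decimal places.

Treat 'A' as positive and all other classes as negative.
precision = TP/(TP+FP).
A: TP=405, FP=163+75+68=306 → 405/711 = 0.5696

0.570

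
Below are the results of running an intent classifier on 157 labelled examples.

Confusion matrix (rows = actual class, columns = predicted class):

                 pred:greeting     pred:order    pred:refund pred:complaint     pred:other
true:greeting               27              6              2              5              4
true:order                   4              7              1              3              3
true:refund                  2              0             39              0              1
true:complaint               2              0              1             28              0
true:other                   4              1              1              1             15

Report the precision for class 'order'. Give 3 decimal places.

Take TP from the diagonal, FP from the rest of the 'order' prediction marginal, FN from the rest of the 'order' actual marginal.
precision = TP/(TP+FP).
order: TP=7, FP=6+0+0+1=7 → 7/14 = 0.5000

0.500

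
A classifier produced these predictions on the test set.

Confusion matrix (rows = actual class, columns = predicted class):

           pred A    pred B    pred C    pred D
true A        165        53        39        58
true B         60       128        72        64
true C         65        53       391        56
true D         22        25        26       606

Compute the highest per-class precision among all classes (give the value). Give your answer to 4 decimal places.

Per-class precision (TP/(TP+FP)):
  A: TP=165, FP=60+65+22=147 → 165/312 = 0.52885
  B: TP=128, FP=53+53+25=131 → 128/259 = 0.49421
  C: TP=391, FP=39+72+26=137 → 391/528 = 0.74053
  D: TP=606, FP=58+64+56=178 → 606/784 = 0.77296
Highest is class 'D' with precision = 0.7730.

0.7730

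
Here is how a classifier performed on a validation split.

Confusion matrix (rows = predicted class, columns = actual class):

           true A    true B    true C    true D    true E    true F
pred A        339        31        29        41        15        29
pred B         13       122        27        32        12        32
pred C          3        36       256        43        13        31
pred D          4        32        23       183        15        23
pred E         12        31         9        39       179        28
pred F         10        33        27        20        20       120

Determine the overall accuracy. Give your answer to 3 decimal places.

Accuracy = trace / total = (339+122+256+183+179+120=1199) / 1912 = 1199/1912 = 0.627

0.627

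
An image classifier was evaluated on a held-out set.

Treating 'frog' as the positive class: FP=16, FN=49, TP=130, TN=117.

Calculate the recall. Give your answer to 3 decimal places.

Recall = TP/(TP+FN) = 130/(130+49) = 130/179 = 0.726

0.726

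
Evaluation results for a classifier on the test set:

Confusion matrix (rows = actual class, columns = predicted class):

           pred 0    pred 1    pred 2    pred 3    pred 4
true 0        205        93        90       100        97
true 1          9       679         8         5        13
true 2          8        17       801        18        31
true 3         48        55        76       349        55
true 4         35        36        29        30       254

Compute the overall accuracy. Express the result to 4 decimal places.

0.7284

Accuracy = trace / total = (205+679+801+349+254=2288) / 3141 = 2288/3141 = 0.7284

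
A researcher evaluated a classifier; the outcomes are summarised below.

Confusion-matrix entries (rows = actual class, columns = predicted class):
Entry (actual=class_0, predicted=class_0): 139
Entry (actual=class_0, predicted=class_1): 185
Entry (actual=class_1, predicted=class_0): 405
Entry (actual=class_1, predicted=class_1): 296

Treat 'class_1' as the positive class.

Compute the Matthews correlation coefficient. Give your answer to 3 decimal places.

-0.139

MCC = (TP·TN − FP·FN) / √((TP+FP)(TP+FN)(TN+FP)(TN+FN))
Numerator = 296·139 − 185·405 = -33781
Denominator = √(481·701·324·544) = √59430174336 = 243783.0477
MCC = -33781 / 243783.0477 = -0.139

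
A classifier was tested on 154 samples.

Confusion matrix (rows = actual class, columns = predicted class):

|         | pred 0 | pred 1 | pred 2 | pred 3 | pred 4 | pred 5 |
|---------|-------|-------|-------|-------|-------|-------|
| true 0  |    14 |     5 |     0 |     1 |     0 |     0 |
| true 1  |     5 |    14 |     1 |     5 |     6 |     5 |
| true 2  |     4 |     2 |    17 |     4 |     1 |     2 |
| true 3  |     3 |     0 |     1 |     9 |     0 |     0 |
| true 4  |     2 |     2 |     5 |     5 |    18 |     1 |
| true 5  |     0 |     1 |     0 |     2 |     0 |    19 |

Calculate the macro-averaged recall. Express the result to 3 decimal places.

0.626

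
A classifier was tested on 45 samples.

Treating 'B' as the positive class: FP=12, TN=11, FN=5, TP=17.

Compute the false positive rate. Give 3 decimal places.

FPR = FP/(FP+TN) = 12/(12+11) = 0.522

0.522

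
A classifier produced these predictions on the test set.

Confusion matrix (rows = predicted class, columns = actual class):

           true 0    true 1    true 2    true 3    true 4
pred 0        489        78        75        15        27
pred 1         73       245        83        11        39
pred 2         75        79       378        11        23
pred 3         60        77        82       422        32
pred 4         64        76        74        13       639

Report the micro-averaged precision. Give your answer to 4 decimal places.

0.6707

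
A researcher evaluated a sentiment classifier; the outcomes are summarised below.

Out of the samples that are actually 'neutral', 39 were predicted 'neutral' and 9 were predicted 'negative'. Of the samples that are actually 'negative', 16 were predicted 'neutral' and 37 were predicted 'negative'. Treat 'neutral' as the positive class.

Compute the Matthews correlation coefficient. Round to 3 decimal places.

MCC = (TP·TN − FP·FN) / √((TP+FP)(TP+FN)(TN+FP)(TN+FN))
Numerator = 39·37 − 16·9 = 1299
Denominator = √(55·48·53·46) = √6436320 = 2536.9903
MCC = 1299 / 2536.9903 = 0.512

0.512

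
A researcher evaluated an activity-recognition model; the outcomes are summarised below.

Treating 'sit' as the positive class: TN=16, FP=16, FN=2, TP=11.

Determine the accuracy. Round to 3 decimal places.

Accuracy = (TP+TN)/N = (11+16)/45 = 0.600

0.600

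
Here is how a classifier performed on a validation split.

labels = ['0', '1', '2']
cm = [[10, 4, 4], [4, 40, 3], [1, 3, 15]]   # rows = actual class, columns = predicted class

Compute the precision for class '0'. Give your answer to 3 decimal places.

Treat '0' as positive and all other classes as negative.
precision = TP/(TP+FP).
0: TP=10, FP=4+1=5 → 10/15 = 0.6667

0.667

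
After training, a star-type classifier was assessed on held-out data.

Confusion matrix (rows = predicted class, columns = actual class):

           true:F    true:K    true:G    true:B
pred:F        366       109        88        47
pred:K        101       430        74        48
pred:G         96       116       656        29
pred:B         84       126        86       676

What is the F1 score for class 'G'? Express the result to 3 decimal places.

0.728

Take TP from the diagonal, FP from the rest of the 'G' prediction marginal, FN from the rest of the 'G' actual marginal.
F1 score = 2·TP/(2·TP+FP+FN).
G: TP=656, FP=96+116+29=241, FN=88+74+86=248 → 1312/1801 = 0.7285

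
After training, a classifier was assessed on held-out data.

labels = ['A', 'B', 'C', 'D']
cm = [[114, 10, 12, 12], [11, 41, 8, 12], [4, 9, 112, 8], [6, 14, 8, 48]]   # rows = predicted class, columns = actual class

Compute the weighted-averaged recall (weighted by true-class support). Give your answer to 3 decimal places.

0.734

Per-class recall (TP/(TP+FN)):
  A: TP=114, FN=11+4+6=21 → 114/135 = 0.8444
  B: TP=41, FN=10+9+14=33 → 41/74 = 0.5541
  C: TP=112, FN=12+8+8=28 → 112/140 = 0.8000
  D: TP=48, FN=12+12+8=32 → 48/80 = 0.6000
Weighted-recall = Σ (supportᵢ/N)·recallᵢ with N=429: (135/429)·0.8444 + (74/429)·0.5541 + (140/429)·0.8000 + (80/429)·0.6000 = 0.734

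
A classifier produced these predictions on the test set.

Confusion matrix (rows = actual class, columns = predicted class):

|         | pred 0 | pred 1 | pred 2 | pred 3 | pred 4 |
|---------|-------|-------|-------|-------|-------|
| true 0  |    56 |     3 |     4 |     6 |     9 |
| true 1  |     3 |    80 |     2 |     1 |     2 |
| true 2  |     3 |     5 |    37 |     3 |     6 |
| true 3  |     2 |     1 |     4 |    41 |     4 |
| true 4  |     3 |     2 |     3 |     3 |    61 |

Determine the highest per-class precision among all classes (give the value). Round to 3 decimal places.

Per-class precision (TP/(TP+FP)):
  0: TP=56, FP=3+3+2+3=11 → 56/67 = 0.8358
  1: TP=80, FP=3+5+1+2=11 → 80/91 = 0.8791
  2: TP=37, FP=4+2+4+3=13 → 37/50 = 0.7400
  3: TP=41, FP=6+1+3+3=13 → 41/54 = 0.7593
  4: TP=61, FP=9+2+6+4=21 → 61/82 = 0.7439
Highest is class '1' with precision = 0.879.

0.879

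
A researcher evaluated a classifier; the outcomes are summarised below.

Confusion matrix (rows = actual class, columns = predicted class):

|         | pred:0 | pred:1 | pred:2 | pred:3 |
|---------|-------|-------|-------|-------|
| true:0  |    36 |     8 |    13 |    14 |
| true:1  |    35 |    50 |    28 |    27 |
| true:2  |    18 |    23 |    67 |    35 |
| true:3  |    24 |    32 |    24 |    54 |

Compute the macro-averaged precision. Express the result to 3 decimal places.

Per-class precision (TP/(TP+FP)):
  0: TP=36, FP=35+18+24=77 → 36/113 = 0.3186
  1: TP=50, FP=8+23+32=63 → 50/113 = 0.4425
  2: TP=67, FP=13+28+24=65 → 67/132 = 0.5076
  3: TP=54, FP=14+27+35=76 → 54/130 = 0.4154
Macro-precision = mean = (0.3186 + 0.4425 + 0.5076 + 0.4154) / 4 = 0.421

0.421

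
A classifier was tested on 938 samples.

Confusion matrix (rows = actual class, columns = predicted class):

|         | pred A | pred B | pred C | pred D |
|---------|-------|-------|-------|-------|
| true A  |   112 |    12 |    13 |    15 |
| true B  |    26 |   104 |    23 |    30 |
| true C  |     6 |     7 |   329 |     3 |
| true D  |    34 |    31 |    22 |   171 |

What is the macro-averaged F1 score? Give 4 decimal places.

Per-class F1 score (2·TP/(2·TP+FP+FN)):
  A: TP=112, FP=26+6+34=66, FN=12+13+15=40 → 224/330 = 0.67879
  B: TP=104, FP=12+7+31=50, FN=26+23+30=79 → 208/337 = 0.61721
  C: TP=329, FP=13+23+22=58, FN=6+7+3=16 → 658/732 = 0.89891
  D: TP=171, FP=15+30+3=48, FN=34+31+22=87 → 342/477 = 0.71698
Macro-F1 score = mean = (0.67879 + 0.61721 + 0.89891 + 0.71698) / 4 = 0.7280

0.7280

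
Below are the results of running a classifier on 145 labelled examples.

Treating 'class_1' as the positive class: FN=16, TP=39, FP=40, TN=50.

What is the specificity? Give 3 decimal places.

Specificity = TN/(TN+FP) = 50/(50+40) = 0.556

0.556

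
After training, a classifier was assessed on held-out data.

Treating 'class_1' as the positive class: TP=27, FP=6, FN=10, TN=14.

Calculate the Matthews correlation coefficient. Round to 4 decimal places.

0.4154

MCC = (TP·TN − FP·FN) / √((TP+FP)(TP+FN)(TN+FP)(TN+FN))
Numerator = 27·14 − 6·10 = 318
Denominator = √(33·37·20·24) = √586080 = 765.5586
MCC = 318 / 765.5586 = 0.4154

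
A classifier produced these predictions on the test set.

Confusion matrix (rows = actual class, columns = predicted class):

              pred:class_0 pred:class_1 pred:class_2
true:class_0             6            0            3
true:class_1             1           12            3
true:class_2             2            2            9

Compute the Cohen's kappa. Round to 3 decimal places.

0.557

Observed agreement pₒ = trace/N = 27/38 = 0.7105
Expected agreement pₑ = Σ (rowᵢ·colᵢ)/N² = (9·9 + 16·14 + 13·15)/38² = 0.3463
κ = (pₒ − pₑ)/(1 − pₑ) = (0.7105 − 0.3463)/(1 − 0.3463) = 0.557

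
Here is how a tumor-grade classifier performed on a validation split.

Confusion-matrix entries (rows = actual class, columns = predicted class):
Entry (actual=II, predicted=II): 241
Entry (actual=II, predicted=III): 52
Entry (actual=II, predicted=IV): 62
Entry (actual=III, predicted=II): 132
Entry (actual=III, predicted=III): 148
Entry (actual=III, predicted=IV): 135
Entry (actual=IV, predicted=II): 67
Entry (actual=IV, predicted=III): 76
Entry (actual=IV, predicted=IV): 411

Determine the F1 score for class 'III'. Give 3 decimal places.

0.428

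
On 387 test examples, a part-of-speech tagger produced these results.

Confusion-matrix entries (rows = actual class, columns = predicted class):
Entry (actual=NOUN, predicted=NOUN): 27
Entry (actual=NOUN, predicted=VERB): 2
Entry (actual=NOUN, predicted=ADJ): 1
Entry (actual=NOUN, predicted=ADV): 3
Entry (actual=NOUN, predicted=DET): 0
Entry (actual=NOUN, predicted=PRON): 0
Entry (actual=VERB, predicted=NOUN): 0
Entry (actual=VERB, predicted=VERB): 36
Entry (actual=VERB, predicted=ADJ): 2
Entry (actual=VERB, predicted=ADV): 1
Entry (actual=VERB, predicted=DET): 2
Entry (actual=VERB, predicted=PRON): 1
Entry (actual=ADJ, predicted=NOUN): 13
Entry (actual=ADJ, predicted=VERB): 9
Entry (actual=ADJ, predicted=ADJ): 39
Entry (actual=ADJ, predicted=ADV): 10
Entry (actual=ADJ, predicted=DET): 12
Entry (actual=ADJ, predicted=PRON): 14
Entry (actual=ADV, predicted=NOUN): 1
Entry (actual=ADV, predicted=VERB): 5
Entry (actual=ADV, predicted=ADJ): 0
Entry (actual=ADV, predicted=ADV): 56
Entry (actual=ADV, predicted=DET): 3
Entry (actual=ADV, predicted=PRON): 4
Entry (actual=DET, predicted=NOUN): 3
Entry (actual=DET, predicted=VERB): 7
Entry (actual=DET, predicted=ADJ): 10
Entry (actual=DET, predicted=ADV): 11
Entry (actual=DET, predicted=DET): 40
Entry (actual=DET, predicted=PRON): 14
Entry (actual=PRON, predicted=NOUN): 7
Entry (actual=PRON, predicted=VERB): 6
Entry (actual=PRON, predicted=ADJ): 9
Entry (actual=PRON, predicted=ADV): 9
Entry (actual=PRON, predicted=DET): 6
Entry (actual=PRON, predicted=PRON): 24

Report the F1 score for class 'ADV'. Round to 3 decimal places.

F1 score = 2·TP/(2·TP+FP+FN).
ADV: TP=56, FP=3+1+10+11+9=34, FN=1+5+0+3+4=13 → 112/159 = 0.7044

0.704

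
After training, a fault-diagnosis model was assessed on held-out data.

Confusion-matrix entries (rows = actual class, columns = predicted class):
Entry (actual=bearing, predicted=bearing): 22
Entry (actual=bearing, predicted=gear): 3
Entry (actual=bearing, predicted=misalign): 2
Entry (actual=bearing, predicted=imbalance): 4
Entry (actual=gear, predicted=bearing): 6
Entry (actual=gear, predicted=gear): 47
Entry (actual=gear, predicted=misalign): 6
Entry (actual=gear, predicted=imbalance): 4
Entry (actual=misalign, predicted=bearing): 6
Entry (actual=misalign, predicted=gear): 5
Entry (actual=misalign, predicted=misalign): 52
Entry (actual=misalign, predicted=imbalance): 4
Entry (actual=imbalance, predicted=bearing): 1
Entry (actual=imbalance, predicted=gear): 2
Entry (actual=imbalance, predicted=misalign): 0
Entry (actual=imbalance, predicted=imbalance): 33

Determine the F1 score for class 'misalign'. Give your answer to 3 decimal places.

0.819

Take TP from the diagonal, FP from the rest of the 'misalign' prediction marginal, FN from the rest of the 'misalign' actual marginal.
F1 score = 2·TP/(2·TP+FP+FN).
misalign: TP=52, FP=2+6+0=8, FN=6+5+4=15 → 104/127 = 0.8189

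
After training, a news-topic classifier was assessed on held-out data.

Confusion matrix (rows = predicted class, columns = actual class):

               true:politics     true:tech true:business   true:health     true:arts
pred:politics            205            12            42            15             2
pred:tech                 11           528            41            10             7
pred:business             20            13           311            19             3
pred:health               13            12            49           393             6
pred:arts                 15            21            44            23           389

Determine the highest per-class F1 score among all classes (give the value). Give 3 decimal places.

0.893

Per-class F1 score (2·TP/(2·TP+FP+FN)):
  politics: TP=205, FP=12+42+15+2=71, FN=11+20+13+15=59 → 410/540 = 0.7593
  tech: TP=528, FP=11+41+10+7=69, FN=12+13+12+21=58 → 1056/1183 = 0.8926
  business: TP=311, FP=20+13+19+3=55, FN=42+41+49+44=176 → 622/853 = 0.7292
  health: TP=393, FP=13+12+49+6=80, FN=15+10+19+23=67 → 786/933 = 0.8424
  arts: TP=389, FP=15+21+44+23=103, FN=2+7+3+6=18 → 778/899 = 0.8654
Highest is class 'tech' with F1 score = 0.893.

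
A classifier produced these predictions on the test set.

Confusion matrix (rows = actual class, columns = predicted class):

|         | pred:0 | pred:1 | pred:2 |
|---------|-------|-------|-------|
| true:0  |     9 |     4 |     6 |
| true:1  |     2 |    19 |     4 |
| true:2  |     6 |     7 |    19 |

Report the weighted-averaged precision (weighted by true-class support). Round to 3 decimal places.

0.617

Per-class precision (TP/(TP+FP)):
  0: TP=9, FP=2+6=8 → 9/17 = 0.5294
  1: TP=19, FP=4+7=11 → 19/30 = 0.6333
  2: TP=19, FP=6+4=10 → 19/29 = 0.6552
Weighted-precision = Σ (supportᵢ/N)·precisionᵢ with N=76: (19/76)·0.5294 + (25/76)·0.6333 + (32/76)·0.6552 = 0.617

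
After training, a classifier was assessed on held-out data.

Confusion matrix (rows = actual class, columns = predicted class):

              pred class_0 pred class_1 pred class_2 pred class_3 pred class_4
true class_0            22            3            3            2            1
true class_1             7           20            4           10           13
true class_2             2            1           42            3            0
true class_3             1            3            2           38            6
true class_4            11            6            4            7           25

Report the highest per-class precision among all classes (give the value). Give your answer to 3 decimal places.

Per-class precision (TP/(TP+FP)):
  class_0: TP=22, FP=7+2+1+11=21 → 22/43 = 0.5116
  class_1: TP=20, FP=3+1+3+6=13 → 20/33 = 0.6061
  class_2: TP=42, FP=3+4+2+4=13 → 42/55 = 0.7636
  class_3: TP=38, FP=2+10+3+7=22 → 38/60 = 0.6333
  class_4: TP=25, FP=1+13+0+6=20 → 25/45 = 0.5556
Highest is class 'class_2' with precision = 0.764.

0.764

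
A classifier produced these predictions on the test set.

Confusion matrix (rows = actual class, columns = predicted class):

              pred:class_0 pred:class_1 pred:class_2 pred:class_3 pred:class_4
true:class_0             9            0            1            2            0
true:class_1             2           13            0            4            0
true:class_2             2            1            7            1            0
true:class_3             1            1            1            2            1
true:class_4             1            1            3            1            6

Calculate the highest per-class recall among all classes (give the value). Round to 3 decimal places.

Per-class recall (TP/(TP+FN)):
  class_0: TP=9, FN=0+1+2+0=3 → 9/12 = 0.7500
  class_1: TP=13, FN=2+0+4+0=6 → 13/19 = 0.6842
  class_2: TP=7, FN=2+1+1+0=4 → 7/11 = 0.6364
  class_3: TP=2, FN=1+1+1+1=4 → 2/6 = 0.3333
  class_4: TP=6, FN=1+1+3+1=6 → 6/12 = 0.5000
Highest is class 'class_0' with recall = 0.750.

0.750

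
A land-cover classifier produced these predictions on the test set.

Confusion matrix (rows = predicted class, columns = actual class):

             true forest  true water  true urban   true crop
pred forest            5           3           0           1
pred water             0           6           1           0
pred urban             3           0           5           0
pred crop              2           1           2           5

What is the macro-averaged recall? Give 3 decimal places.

0.640

Per-class recall (TP/(TP+FN)):
  forest: TP=5, FN=0+3+2=5 → 5/10 = 0.5000
  water: TP=6, FN=3+0+1=4 → 6/10 = 0.6000
  urban: TP=5, FN=0+1+2=3 → 5/8 = 0.6250
  crop: TP=5, FN=1+0+0=1 → 5/6 = 0.8333
Macro-recall = mean = (0.5000 + 0.6000 + 0.6250 + 0.8333) / 4 = 0.640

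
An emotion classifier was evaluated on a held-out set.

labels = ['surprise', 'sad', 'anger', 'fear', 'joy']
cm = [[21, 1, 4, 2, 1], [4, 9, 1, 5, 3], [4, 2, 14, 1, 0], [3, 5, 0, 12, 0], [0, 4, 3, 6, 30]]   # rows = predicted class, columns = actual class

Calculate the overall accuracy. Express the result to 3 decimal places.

Accuracy = trace / total = (21+9+14+12+30=86) / 135 = 86/135 = 0.637

0.637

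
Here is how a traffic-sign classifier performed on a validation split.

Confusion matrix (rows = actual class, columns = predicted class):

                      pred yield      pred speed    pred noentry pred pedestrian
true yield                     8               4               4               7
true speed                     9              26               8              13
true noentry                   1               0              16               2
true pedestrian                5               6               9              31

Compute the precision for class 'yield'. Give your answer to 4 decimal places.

precision = TP/(TP+FP).
yield: TP=8, FP=9+1+5=15 → 8/23 = 0.34783

0.3478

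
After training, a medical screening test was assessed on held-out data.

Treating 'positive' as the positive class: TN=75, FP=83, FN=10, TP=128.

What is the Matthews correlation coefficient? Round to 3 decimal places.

MCC = (TP·TN − FP·FN) / √((TP+FP)(TP+FN)(TN+FP)(TN+FN))
Numerator = 128·75 − 83·10 = 8770
Denominator = √(211·138·158·85) = √391054740 = 19775.1040
MCC = 8770 / 19775.1040 = 0.443

0.443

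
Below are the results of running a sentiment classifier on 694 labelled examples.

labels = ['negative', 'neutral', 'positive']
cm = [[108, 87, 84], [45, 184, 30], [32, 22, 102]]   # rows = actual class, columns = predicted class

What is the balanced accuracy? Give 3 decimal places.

0.584

Balanced accuracy = mean of per-class recall.
  negative: recall = 108/279 = 0.3871
  neutral: recall = 184/259 = 0.7104
  positive: recall = 102/156 = 0.6538
Mean = (0.3871 + 0.7104 + 0.6538) / 3 = 0.584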